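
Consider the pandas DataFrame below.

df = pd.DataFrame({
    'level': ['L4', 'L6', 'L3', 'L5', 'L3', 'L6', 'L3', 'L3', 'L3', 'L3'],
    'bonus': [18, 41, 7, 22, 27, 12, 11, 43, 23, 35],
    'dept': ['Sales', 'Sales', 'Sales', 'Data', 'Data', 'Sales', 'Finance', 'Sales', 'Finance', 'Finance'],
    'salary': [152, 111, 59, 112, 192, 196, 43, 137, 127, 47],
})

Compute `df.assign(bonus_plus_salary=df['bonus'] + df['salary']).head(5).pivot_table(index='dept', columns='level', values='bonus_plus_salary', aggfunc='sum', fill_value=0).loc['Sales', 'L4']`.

add column bonus_plus_salary = df['bonus'] + df['salary']:
  level  bonus     dept  salary  bonus_plus_salary
0    L4     18    Sales     152                170
1    L6     41    Sales     111                152
2    L3      7    Sales      59                 66
3    L5     22     Data     112                134
4    L3     27     Data     192                219
5    L6     12    Sales     196                208
6    L3     11  Finance      43                 54
7    L3     43    Sales     137                180
8    L3     23  Finance     127                150
9    L3     35  Finance      47                 82
take first 5 rows:
  level  bonus   dept  salary  bonus_plus_salary
0    L4     18  Sales     152                170
1    L6     41  Sales     111                152
2    L3      7  Sales      59                 66
3    L5     22   Data     112                134
4    L3     27   Data     192                219
pivot: rows=dept, cols=level, sum(bonus_plus_salary):
level   L3   L4   L5   L6
dept                     
Data   219    0  134    0
Sales   66  170    0  152
Taking the value at row 'Sales', column 'L4' gives 170.

170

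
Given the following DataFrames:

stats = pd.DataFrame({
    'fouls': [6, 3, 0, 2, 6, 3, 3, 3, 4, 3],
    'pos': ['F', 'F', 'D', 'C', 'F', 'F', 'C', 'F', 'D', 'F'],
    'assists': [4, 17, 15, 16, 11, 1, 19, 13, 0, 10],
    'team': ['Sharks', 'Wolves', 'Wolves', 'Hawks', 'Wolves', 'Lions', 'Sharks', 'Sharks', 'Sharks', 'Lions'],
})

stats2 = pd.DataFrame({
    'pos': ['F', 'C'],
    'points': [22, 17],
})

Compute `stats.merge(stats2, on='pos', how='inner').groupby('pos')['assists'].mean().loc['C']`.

merge on 'pos' (how='inner') → 8 rows:
   fouls pos  assists    team  points
0      6   F        4  Sharks      22
1      3   F       17  Wolves      22
2      2   C       16   Hawks      17
3      6   F       11  Wolves      22
4      3   F        1   Lions      22
5      3   C       19  Sharks      17
6      3   F       13  Sharks      22
7      3   F       10   Lions      22
group by pos, mean of assists:
pos
C    17.500000
F     9.333333
Name: assists, dtype: float64
Then the value at index 'C': 17.5

17.5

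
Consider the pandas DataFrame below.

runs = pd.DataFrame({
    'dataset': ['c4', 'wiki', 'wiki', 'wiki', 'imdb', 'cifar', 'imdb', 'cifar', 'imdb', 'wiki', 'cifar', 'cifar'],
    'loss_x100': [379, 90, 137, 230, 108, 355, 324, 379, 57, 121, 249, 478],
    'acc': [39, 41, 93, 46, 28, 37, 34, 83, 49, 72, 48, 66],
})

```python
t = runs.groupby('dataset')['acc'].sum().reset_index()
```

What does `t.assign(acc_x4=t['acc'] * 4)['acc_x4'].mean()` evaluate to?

636.0

group by dataset, sum of acc:
dataset
c4        39
cifar    234
imdb     111
wiki     252
Name: acc, dtype: int64
reset_index():
  dataset  acc
0      c4   39
1   cifar  234
2    imdb  111
3    wiki  252
add column acc_x4 = t['acc'] * 4:
  dataset  acc  acc_x4
0      c4   39     156
1   cifar  234     936
2    imdb  111     444
3    wiki  252    1008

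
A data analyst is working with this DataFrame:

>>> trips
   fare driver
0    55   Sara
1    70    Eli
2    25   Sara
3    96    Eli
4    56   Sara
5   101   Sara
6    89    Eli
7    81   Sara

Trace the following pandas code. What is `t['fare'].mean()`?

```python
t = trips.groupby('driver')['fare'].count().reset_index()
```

4.0

group by driver, count of fare:
driver
Eli     3
Sara    5
Name: fare, dtype: int64
reset_index():
  driver  fare
0    Eli     3
1   Sara     5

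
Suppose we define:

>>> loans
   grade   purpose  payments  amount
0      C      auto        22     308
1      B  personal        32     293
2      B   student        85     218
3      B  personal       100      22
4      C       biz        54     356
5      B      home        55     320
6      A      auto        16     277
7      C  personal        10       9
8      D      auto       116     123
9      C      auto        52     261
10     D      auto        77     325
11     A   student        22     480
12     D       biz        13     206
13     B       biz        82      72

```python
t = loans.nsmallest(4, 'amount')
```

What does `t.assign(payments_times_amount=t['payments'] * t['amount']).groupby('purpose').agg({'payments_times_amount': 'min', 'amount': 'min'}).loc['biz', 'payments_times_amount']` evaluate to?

take 4 rows with smallest amount:
   grade   purpose  payments  amount
7      C  personal        10       9
3      B  personal       100      22
13     B       biz        82      72
8      D      auto       116     123
add column payments_times_amount = t['payments'] * t['amount']:
   grade   purpose  payments  amount  payments_times_amount
7      C  personal        10       9                     90
3      B  personal       100      22                   2200
13     B       biz        82      72                   5904
8      D      auto       116     123                  14268
group by purpose: min(payments_times_amount), min(amount):
          payments_times_amount  amount
purpose                                
auto                      14268     123
biz                        5904      72
personal                     90       9
Then the value at row 'biz', column 'payments_times_amount': 5904

5904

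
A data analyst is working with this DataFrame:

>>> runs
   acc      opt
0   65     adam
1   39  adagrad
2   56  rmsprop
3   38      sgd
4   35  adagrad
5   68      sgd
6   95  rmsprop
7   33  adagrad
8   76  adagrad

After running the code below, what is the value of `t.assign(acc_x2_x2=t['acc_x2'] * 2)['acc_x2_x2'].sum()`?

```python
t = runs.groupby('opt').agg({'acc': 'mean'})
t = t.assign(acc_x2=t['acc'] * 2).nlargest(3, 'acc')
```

774.0

group by opt, mean of acc:
           acc
opt           
adagrad  45.75
adam     65.00
rmsprop  75.50
sgd      53.00
add column acc_x2 = t['acc'] * 2:
           acc  acc_x2
opt                   
adagrad  45.75    91.5
adam     65.00   130.0
rmsprop  75.50   151.0
sgd      53.00   106.0
take 3 rows with largest acc:
          acc  acc_x2
opt                  
rmsprop  75.5   151.0
adam     65.0   130.0
sgd      53.0   106.0
add column acc_x2_x2 = t['acc_x2'] * 2:
          acc  acc_x2  acc_x2_x2
opt                             
rmsprop  75.5   151.0      302.0
adam     65.0   130.0      260.0
sgd      53.0   106.0      212.0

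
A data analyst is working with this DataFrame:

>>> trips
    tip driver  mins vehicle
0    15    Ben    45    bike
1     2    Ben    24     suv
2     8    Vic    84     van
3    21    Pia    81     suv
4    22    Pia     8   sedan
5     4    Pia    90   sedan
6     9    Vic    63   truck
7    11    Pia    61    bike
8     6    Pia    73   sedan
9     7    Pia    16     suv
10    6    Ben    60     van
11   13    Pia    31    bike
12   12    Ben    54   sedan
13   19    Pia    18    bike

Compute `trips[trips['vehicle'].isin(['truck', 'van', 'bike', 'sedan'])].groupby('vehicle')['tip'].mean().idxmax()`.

bike

filter rows where vehicle in ['truck', 'van', 'bike', 'sedan']:
    tip driver  mins vehicle
0    15    Ben    45    bike
2     8    Vic    84     van
4    22    Pia     8   sedan
5     4    Pia    90   sedan
6     9    Vic    63   truck
7    11    Pia    61    bike
8     6    Pia    73   sedan
10    6    Ben    60     van
11   13    Pia    31    bike
12   12    Ben    54   sedan
13   19    Pia    18    bike
group by vehicle, mean of tip:
vehicle
bike     14.5
sedan    11.0
truck     9.0
van       7.0
Name: tip, dtype: float64
Reading off the label with the largest value, we get bike.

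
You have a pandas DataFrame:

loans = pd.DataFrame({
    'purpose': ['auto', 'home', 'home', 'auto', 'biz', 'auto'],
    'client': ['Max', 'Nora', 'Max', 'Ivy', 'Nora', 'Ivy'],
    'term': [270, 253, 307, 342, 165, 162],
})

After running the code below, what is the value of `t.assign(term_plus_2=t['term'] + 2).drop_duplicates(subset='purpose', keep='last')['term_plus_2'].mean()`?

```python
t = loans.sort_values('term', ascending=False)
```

195.333333333

sort by term descending:
  purpose client  term
3    auto    Ivy   342
2    home    Max   307
0    auto    Max   270
1    home   Nora   253
4     biz   Nora   165
5    auto    Ivy   162
add column term_plus_2 = t['term'] + 2:
  purpose client  term  term_plus_2
3    auto    Ivy   342          344
2    home    Max   307          309
0    auto    Max   270          272
1    home   Nora   253          255
4     biz   Nora   165          167
5    auto    Ivy   162          164
drop duplicate purpose (keep=last):
  purpose client  term  term_plus_2
1    home   Nora   253          255
4     biz   Nora   165          167
5    auto    Ivy   162          164
Then the mean of column 'term_plus_2': 195.333333333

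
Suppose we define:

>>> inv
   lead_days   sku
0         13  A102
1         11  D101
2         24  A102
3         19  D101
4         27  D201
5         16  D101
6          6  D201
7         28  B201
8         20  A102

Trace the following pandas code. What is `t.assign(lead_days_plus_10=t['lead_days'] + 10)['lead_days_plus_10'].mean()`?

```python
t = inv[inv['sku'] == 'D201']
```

26.5

filter rows where sku == 'D201':
   lead_days   sku
4         27  D201
6          6  D201
add column lead_days_plus_10 = t['lead_days'] + 10:
   lead_days   sku  lead_days_plus_10
4         27  D201                 37
6          6  D201                 16
So mean() = 26.5.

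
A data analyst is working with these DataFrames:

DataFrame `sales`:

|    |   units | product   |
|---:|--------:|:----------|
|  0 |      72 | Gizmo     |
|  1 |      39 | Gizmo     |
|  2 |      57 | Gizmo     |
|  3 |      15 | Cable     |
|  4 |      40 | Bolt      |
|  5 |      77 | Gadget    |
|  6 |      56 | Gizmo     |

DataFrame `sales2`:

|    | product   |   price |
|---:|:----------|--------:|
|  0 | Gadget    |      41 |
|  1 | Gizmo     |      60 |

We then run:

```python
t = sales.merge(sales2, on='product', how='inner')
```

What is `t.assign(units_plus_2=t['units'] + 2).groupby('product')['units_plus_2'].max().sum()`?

153

merge on 'product' (how='inner') → 5 rows:
   units product  price
0     72   Gizmo     60
1     39   Gizmo     60
2     57   Gizmo     60
3     77  Gadget     41
4     56   Gizmo     60
add column units_plus_2 = t['units'] + 2:
   units product  price  units_plus_2
0     72   Gizmo     60            74
1     39   Gizmo     60            41
2     57   Gizmo     60            59
3     77  Gadget     41            79
4     56   Gizmo     60            58
group by product, max of units_plus_2:
product
Gadget    79
Gizmo     74
Name: units_plus_2, dtype: int64
So sum() = 153.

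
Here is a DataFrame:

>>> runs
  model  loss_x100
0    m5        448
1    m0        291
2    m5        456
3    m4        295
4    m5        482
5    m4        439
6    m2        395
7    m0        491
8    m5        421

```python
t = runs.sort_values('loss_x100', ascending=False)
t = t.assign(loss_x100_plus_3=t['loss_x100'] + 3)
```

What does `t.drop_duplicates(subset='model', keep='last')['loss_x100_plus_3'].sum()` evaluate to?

sort by loss_x100 descending:
  model  loss_x100
7    m0        491
4    m5        482
2    m5        456
0    m5        448
5    m4        439
8    m5        421
6    m2        395
3    m4        295
1    m0        291
add column loss_x100_plus_3 = t['loss_x100'] + 3:
  model  loss_x100  loss_x100_plus_3
7    m0        491               494
4    m5        482               485
2    m5        456               459
0    m5        448               451
5    m4        439               442
8    m5        421               424
6    m2        395               398
3    m4        295               298
1    m0        291               294
drop duplicate model (keep=last):
  model  loss_x100  loss_x100_plus_3
8    m5        421               424
6    m2        395               398
3    m4        295               298
1    m0        291               294

1414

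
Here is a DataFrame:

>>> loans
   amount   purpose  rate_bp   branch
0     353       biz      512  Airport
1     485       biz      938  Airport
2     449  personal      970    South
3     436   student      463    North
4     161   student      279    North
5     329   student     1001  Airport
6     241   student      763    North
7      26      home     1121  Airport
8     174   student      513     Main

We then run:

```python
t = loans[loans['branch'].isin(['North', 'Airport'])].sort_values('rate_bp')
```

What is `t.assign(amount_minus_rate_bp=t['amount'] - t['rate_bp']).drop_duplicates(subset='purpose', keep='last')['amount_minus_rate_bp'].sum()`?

filter rows where branch in ['North', 'Airport']:
   amount  purpose  rate_bp   branch
0     353      biz      512  Airport
1     485      biz      938  Airport
3     436  student      463    North
4     161  student      279    North
5     329  student     1001  Airport
6     241  student      763    North
7      26     home     1121  Airport
sort by rate_bp:
   amount  purpose  rate_bp   branch
4     161  student      279    North
3     436  student      463    North
0     353      biz      512  Airport
6     241  student      763    North
1     485      biz      938  Airport
5     329  student     1001  Airport
7      26     home     1121  Airport
add column amount_minus_rate_bp = t['amount'] - t['rate_bp']:
   amount  purpose  rate_bp   branch  amount_minus_rate_bp
4     161  student      279    North                  -118
3     436  student      463    North                   -27
0     353      biz      512  Airport                  -159
6     241  student      763    North                  -522
1     485      biz      938  Airport                  -453
5     329  student     1001  Airport                  -672
7      26     home     1121  Airport                 -1095
drop duplicate purpose (keep=last):
   amount  purpose  rate_bp   branch  amount_minus_rate_bp
1     485      biz      938  Airport                  -453
5     329  student     1001  Airport                  -672
7      26     home     1121  Airport                 -1095
So sum() = -2220.

-2220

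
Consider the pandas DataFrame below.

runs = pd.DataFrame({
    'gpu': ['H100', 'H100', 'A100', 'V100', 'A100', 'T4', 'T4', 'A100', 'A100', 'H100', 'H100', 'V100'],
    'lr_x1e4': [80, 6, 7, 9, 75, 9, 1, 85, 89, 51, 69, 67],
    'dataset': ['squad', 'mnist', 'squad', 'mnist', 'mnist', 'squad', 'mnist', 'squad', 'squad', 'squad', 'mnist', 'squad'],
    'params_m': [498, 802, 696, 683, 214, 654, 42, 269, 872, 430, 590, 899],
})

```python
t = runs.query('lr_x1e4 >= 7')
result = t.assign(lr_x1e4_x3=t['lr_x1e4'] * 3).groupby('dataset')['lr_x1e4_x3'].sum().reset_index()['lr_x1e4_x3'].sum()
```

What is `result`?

filter rows where lr_x1e4 >= 7:
     gpu  lr_x1e4 dataset  params_m
0   H100       80   squad       498
2   A100        7   squad       696
3   V100        9   mnist       683
4   A100       75   mnist       214
5     T4        9   squad       654
7   A100       85   squad       269
8   A100       89   squad       872
9   H100       51   squad       430
10  H100       69   mnist       590
11  V100       67   squad       899
add column lr_x1e4_x3 = t['lr_x1e4'] * 3:
     gpu  lr_x1e4 dataset  params_m  lr_x1e4_x3
0   H100       80   squad       498         240
2   A100        7   squad       696          21
3   V100        9   mnist       683          27
4   A100       75   mnist       214         225
5     T4        9   squad       654          27
7   A100       85   squad       269         255
8   A100       89   squad       872         267
9   H100       51   squad       430         153
10  H100       69   mnist       590         207
11  V100       67   squad       899         201
group by dataset, sum of lr_x1e4_x3:
dataset
mnist     459
squad    1164
Name: lr_x1e4_x3, dtype: int64
reset_index():
  dataset  lr_x1e4_x3
0   mnist         459
1   squad        1164
So sum() = 1623.

1623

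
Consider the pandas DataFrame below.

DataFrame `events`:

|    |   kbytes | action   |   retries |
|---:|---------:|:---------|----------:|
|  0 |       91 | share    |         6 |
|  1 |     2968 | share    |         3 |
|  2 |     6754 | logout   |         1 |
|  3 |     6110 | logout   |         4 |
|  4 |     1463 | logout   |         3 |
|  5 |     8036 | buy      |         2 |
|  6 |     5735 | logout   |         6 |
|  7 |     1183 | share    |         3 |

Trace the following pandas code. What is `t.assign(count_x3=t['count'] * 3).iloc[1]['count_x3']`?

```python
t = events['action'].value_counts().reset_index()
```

value_counts of action:
action
logout    4
share     3
buy       1
Name: count, dtype: int64
reset_index():
   action  count
0  logout      4
1   share      3
2     buy      1
add column count_x3 = t['count'] * 3:
   action  count  count_x3
0  logout      4        12
1   share      3         9
2     buy      1         3

9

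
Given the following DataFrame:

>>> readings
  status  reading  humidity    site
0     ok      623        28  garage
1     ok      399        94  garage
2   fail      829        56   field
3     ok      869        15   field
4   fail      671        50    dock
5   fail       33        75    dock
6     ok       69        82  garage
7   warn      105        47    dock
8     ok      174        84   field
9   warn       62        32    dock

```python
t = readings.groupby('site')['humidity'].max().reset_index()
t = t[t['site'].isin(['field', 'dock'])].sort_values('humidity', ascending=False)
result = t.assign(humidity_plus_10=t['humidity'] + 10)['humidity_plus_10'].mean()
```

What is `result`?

group by site, max of humidity:
site
dock      75
field     84
garage    94
Name: humidity, dtype: int64
reset_index():
     site  humidity
0    dock        75
1   field        84
2  garage        94
filter rows where site in ['field', 'dock']:
    site  humidity
0   dock        75
1  field        84
sort by humidity descending:
    site  humidity
1  field        84
0   dock        75
add column humidity_plus_10 = t['humidity'] + 10:
    site  humidity  humidity_plus_10
1  field        84                94
0   dock        75                85

89.5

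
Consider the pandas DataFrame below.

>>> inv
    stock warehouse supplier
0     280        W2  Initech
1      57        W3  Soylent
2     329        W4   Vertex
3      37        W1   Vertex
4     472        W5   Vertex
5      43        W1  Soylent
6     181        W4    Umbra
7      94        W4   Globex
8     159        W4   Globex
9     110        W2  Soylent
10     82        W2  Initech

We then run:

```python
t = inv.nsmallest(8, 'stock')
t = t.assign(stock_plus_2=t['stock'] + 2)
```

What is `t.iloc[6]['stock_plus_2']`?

take 8 rows with smallest stock:
    stock warehouse supplier
3      37        W1   Vertex
5      43        W1  Soylent
1      57        W3  Soylent
10     82        W2  Initech
7      94        W4   Globex
9     110        W2  Soylent
8     159        W4   Globex
6     181        W4    Umbra
add column stock_plus_2 = t['stock'] + 2:
    stock warehouse supplier  stock_plus_2
3      37        W1   Vertex            39
5      43        W1  Soylent            45
1      57        W3  Soylent            59
10     82        W2  Initech            84
7      94        W4   Globex            96
9     110        W2  Soylent           112
8     159        W4   Globex           161
6     181        W4    Umbra           183
So iloc[6]['stock_plus_2'] = 161.

161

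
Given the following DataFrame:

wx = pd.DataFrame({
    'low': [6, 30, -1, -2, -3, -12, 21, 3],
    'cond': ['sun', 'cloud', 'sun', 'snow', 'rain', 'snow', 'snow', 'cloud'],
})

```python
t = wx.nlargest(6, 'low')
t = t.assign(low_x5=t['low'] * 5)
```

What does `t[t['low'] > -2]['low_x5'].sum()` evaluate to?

295

take 6 rows with largest low:
   low   cond
1   30  cloud
6   21   snow
0    6    sun
7    3  cloud
2   -1    sun
3   -2   snow
add column low_x5 = t['low'] * 5:
   low   cond  low_x5
1   30  cloud     150
6   21   snow     105
0    6    sun      30
7    3  cloud      15
2   -1    sun      -5
3   -2   snow     -10
filter rows where low > -2:
   low   cond  low_x5
1   30  cloud     150
6   21   snow     105
0    6    sun      30
7    3  cloud      15
2   -1    sun      -5
Taking the sum of column 'low_x5' gives 295.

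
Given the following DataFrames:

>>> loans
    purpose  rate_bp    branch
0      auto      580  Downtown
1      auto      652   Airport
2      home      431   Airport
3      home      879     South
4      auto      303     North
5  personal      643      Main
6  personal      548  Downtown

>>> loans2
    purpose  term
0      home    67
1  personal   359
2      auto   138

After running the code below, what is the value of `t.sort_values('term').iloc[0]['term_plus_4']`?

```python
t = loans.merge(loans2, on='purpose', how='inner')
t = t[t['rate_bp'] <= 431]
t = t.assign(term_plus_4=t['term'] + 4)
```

merge on 'purpose' (how='inner') → 7 rows:
    purpose  rate_bp    branch  term
0      auto      580  Downtown   138
1      auto      652   Airport   138
2      home      431   Airport    67
3      home      879     South    67
4      auto      303     North   138
5  personal      643      Main   359
6  personal      548  Downtown   359
filter rows where rate_bp <= 431:
  purpose  rate_bp   branch  term
2    home      431  Airport    67
4    auto      303    North   138
add column term_plus_4 = t['term'] + 4:
  purpose  rate_bp   branch  term  term_plus_4
2    home      431  Airport    67           71
4    auto      303    North   138          142
sort by term:
  purpose  rate_bp   branch  term  term_plus_4
2    home      431  Airport    67           71
4    auto      303    North   138          142
Taking the value at position 0, column 'term_plus_4' gives 71.

71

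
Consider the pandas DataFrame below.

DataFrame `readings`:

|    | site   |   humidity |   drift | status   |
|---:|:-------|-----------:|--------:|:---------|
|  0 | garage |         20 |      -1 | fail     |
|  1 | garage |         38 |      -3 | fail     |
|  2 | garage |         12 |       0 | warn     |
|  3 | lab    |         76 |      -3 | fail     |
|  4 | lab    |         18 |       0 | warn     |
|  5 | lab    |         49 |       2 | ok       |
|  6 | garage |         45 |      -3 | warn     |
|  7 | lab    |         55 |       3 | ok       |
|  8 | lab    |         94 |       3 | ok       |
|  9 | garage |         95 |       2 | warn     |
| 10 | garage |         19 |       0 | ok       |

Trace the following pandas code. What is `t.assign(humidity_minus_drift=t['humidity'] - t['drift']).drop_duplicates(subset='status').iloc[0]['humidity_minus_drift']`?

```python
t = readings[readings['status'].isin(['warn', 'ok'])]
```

filter rows where status in ['warn', 'ok']:
      site  humidity  drift status
2   garage        12      0   warn
4      lab        18      0   warn
5      lab        49      2     ok
6   garage        45     -3   warn
7      lab        55      3     ok
8      lab        94      3     ok
9   garage        95      2   warn
10  garage        19      0     ok
add column humidity_minus_drift = t['humidity'] - t['drift']:
      site  humidity  drift status  humidity_minus_drift
2   garage        12      0   warn                    12
4      lab        18      0   warn                    18
5      lab        49      2     ok                    47
6   garage        45     -3   warn                    48
7      lab        55      3     ok                    52
8      lab        94      3     ok                    91
9   garage        95      2   warn                    93
10  garage        19      0     ok                    19
drop duplicate status (keep=first):
     site  humidity  drift status  humidity_minus_drift
2  garage        12      0   warn                    12
5     lab        49      2     ok                    47
value at position 0, column 'humidity_minus_drift' → 12

12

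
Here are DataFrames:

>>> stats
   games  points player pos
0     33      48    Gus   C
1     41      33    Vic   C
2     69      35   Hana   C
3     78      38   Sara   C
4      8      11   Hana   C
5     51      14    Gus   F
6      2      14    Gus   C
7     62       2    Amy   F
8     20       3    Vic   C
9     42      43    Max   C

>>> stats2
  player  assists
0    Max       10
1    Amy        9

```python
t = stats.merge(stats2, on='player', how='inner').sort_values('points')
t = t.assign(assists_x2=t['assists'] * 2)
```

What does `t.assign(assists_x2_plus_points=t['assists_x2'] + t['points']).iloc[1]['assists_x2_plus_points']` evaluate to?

63

merge on 'player' (how='inner') → 2 rows:
   games  points player pos  assists
0     62       2    Amy   F        9
1     42      43    Max   C       10
sort by points:
   games  points player pos  assists
0     62       2    Amy   F        9
1     42      43    Max   C       10
add column assists_x2 = t['assists'] * 2:
   games  points player pos  assists  assists_x2
0     62       2    Amy   F        9          18
1     42      43    Max   C       10          20
add column assists_x2_plus_points = t['assists_x2'] + t['points']:
   games  points player pos  assists  assists_x2  assists_x2_plus_points
0     62       2    Amy   F        9          18                      20
1     42      43    Max   C       10          20                      63
So iloc[1]['assists_x2_plus_points'] = 63.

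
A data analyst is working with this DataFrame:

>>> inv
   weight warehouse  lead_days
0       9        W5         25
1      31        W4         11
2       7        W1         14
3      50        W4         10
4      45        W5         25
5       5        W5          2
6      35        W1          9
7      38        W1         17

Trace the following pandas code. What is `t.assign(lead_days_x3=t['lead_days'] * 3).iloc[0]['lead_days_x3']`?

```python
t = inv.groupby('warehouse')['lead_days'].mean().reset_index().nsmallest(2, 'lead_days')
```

31.5

group by warehouse, mean of lead_days:
warehouse
W1    13.333333
W4    10.500000
W5    17.333333
Name: lead_days, dtype: float64
reset_index():
  warehouse  lead_days
0        W1  13.333333
1        W4  10.500000
2        W5  17.333333
take 2 rows with smallest lead_days:
  warehouse  lead_days
1        W4  10.500000
0        W1  13.333333
add column lead_days_x3 = t['lead_days'] * 3:
  warehouse  lead_days  lead_days_x3
1        W4  10.500000          31.5
0        W1  13.333333          40.0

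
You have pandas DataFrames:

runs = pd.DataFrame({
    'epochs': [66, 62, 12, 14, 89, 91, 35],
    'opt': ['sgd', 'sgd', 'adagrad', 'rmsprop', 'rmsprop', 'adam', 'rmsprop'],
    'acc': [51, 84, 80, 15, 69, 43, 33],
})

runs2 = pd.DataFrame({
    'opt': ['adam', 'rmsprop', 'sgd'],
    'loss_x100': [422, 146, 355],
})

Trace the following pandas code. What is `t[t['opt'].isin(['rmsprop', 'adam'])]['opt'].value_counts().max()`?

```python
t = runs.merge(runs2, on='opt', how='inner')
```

merge on 'opt' (how='inner') → 6 rows:
   epochs      opt  acc  loss_x100
0      66      sgd   51        355
1      62      sgd   84        355
2      14  rmsprop   15        146
3      89  rmsprop   69        146
4      91     adam   43        422
5      35  rmsprop   33        146
filter rows where opt in ['rmsprop', 'adam']:
   epochs      opt  acc  loss_x100
2      14  rmsprop   15        146
3      89  rmsprop   69        146
4      91     adam   43        422
5      35  rmsprop   33        146
value_counts of opt:
opt
rmsprop    3
adam       1
Name: count, dtype: int64

3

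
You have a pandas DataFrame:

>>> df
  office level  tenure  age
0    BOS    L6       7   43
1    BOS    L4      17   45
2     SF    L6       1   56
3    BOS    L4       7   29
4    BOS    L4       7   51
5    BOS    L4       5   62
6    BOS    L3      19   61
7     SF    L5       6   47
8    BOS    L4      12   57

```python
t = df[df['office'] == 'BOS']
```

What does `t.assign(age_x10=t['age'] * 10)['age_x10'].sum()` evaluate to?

3480

filter rows where office == 'BOS':
  office level  tenure  age
0    BOS    L6       7   43
1    BOS    L4      17   45
3    BOS    L4       7   29
4    BOS    L4       7   51
5    BOS    L4       5   62
6    BOS    L3      19   61
8    BOS    L4      12   57
add column age_x10 = t['age'] * 10:
  office level  tenure  age  age_x10
0    BOS    L6       7   43      430
1    BOS    L4      17   45      450
3    BOS    L4       7   29      290
4    BOS    L4       7   51      510
5    BOS    L4       5   62      620
6    BOS    L3      19   61      610
8    BOS    L4      12   57      570
Finally, sum of column 'age_x10' = 3480.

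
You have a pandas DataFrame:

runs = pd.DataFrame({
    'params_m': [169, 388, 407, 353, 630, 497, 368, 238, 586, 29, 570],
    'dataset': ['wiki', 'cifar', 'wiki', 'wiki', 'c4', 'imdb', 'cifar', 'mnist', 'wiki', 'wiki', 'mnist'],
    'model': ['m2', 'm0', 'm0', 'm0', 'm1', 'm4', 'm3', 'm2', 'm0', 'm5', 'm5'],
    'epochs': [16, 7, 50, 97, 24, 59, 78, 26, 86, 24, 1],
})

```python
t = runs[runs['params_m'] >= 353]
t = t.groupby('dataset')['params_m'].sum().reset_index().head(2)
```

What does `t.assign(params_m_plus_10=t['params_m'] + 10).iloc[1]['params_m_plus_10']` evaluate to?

766

filter rows where params_m >= 353:
    params_m dataset model  epochs
1        388   cifar    m0       7
2        407    wiki    m0      50
3        353    wiki    m0      97
4        630      c4    m1      24
5        497    imdb    m4      59
6        368   cifar    m3      78
8        586    wiki    m0      86
10       570   mnist    m5       1
group by dataset, sum of params_m:
dataset
c4        630
cifar     756
imdb      497
mnist     570
wiki     1346
Name: params_m, dtype: int64
reset_index():
  dataset  params_m
0      c4       630
1   cifar       756
2    imdb       497
3   mnist       570
4    wiki      1346
take first 2 rows:
  dataset  params_m
0      c4       630
1   cifar       756
add column params_m_plus_10 = t['params_m'] + 10:
  dataset  params_m  params_m_plus_10
0      c4       630               640
1   cifar       756               766
Then the value at position 1, column 'params_m_plus_10': 766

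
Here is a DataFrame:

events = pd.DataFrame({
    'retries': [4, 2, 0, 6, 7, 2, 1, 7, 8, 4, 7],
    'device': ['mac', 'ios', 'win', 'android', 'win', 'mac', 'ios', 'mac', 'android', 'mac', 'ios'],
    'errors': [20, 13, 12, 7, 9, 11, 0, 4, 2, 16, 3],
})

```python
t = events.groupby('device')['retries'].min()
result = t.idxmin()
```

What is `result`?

win

group by device, min of retries:
device
android    6
ios        1
mac        2
win        0
Name: retries, dtype: int64
The label with the smallest value is win.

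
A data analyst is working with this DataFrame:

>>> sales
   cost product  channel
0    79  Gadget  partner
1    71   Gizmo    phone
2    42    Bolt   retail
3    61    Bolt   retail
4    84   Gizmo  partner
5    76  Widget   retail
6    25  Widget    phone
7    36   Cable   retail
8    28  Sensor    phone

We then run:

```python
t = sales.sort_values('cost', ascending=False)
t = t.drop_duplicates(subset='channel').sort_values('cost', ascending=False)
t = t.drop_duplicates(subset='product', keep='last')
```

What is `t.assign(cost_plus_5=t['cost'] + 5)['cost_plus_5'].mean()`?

78.5

sort by cost descending:
   cost product  channel
4    84   Gizmo  partner
0    79  Gadget  partner
5    76  Widget   retail
1    71   Gizmo    phone
3    61    Bolt   retail
2    42    Bolt   retail
7    36   Cable   retail
8    28  Sensor    phone
6    25  Widget    phone
drop duplicate channel (keep=first):
   cost product  channel
4    84   Gizmo  partner
5    76  Widget   retail
1    71   Gizmo    phone
sort by cost descending:
   cost product  channel
4    84   Gizmo  partner
5    76  Widget   retail
1    71   Gizmo    phone
drop duplicate product (keep=last):
   cost product channel
5    76  Widget  retail
1    71   Gizmo   phone
add column cost_plus_5 = t['cost'] + 5:
   cost product channel  cost_plus_5
5    76  Widget  retail           81
1    71   Gizmo   phone           76
mean of column 'cost_plus_5' → 78.5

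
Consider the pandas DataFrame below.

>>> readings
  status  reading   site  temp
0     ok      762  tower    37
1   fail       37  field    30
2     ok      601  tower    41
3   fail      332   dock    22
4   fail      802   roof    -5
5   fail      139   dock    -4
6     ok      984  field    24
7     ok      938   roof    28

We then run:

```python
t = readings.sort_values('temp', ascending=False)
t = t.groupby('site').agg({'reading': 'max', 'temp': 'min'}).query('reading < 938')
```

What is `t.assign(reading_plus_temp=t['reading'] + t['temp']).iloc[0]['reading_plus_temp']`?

328

sort by temp descending:
  status  reading   site  temp
2     ok      601  tower    41
0     ok      762  tower    37
1   fail       37  field    30
7     ok      938   roof    28
6     ok      984  field    24
3   fail      332   dock    22
5   fail      139   dock    -4
4   fail      802   roof    -5
group by site: max(reading), min(temp):
       reading  temp
site                
dock       332    -4
field      984    24
roof       938    -5
tower      762    37
filter rows where reading < 938:
       reading  temp
site                
dock       332    -4
tower      762    37
add column reading_plus_temp = t['reading'] + t['temp']:
       reading  temp  reading_plus_temp
site                                   
dock       332    -4                328
tower      762    37                799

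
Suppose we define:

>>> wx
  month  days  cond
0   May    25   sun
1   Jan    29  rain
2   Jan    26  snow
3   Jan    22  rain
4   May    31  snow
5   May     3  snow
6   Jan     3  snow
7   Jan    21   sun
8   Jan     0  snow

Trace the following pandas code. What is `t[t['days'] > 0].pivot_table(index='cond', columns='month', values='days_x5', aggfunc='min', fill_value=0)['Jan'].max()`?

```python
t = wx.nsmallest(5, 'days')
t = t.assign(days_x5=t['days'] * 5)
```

take 5 rows with smallest days:
  month  days  cond
8   Jan     0  snow
5   May     3  snow
6   Jan     3  snow
7   Jan    21   sun
3   Jan    22  rain
add column days_x5 = t['days'] * 5:
  month  days  cond  days_x5
8   Jan     0  snow        0
5   May     3  snow       15
6   Jan     3  snow       15
7   Jan    21   sun      105
3   Jan    22  rain      110
filter rows where days > 0:
  month  days  cond  days_x5
5   May     3  snow       15
6   Jan     3  snow       15
7   Jan    21   sun      105
3   Jan    22  rain      110
pivot: rows=cond, cols=month, min(days_x5):
month  Jan  May
cond           
rain   110    0
snow    15   15
sun    105    0

110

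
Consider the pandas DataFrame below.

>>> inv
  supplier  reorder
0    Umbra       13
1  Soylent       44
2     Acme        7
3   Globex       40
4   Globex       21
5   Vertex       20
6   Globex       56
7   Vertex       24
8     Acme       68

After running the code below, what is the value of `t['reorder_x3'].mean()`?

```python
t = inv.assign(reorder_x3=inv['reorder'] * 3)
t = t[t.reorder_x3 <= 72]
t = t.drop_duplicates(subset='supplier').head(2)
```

30.0

add column reorder_x3 = inv['reorder'] * 3:
  supplier  reorder  reorder_x3
0    Umbra       13          39
1  Soylent       44         132
2     Acme        7          21
3   Globex       40         120
4   Globex       21          63
5   Vertex       20          60
6   Globex       56         168
7   Vertex       24          72
8     Acme       68         204
filter rows where reorder_x3 <= 72:
  supplier  reorder  reorder_x3
0    Umbra       13          39
2     Acme        7          21
4   Globex       21          63
5   Vertex       20          60
7   Vertex       24          72
drop duplicate supplier (keep=first):
  supplier  reorder  reorder_x3
0    Umbra       13          39
2     Acme        7          21
4   Globex       21          63
5   Vertex       20          60
take first 2 rows:
  supplier  reorder  reorder_x3
0    Umbra       13          39
2     Acme        7          21
The mean of column 'reorder_x3' is 30.0.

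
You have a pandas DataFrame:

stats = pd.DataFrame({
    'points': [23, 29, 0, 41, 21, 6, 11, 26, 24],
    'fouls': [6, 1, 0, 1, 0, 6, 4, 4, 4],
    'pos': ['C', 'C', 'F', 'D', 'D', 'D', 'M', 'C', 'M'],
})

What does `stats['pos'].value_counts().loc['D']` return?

value_counts of pos:
pos
C    3
D    3
M    2
F    1
Name: count, dtype: int64
The value at index 'D' is 3.

3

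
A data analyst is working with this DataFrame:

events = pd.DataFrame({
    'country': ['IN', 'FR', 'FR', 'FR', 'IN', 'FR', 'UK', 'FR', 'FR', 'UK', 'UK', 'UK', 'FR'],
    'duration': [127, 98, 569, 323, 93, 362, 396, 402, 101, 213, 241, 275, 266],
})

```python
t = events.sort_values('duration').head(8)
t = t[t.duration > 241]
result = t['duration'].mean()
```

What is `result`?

270.5

sort by duration:
   country  duration
4       IN        93
1       FR        98
8       FR       101
0       IN       127
9       UK       213
10      UK       241
12      FR       266
11      UK       275
3       FR       323
5       FR       362
6       UK       396
7       FR       402
2       FR       569
take first 8 rows:
   country  duration
4       IN        93
1       FR        98
8       FR       101
0       IN       127
9       UK       213
10      UK       241
12      FR       266
11      UK       275
filter rows where duration > 241:
   country  duration
12      FR       266
11      UK       275
Taking the mean of column 'duration' gives 270.5.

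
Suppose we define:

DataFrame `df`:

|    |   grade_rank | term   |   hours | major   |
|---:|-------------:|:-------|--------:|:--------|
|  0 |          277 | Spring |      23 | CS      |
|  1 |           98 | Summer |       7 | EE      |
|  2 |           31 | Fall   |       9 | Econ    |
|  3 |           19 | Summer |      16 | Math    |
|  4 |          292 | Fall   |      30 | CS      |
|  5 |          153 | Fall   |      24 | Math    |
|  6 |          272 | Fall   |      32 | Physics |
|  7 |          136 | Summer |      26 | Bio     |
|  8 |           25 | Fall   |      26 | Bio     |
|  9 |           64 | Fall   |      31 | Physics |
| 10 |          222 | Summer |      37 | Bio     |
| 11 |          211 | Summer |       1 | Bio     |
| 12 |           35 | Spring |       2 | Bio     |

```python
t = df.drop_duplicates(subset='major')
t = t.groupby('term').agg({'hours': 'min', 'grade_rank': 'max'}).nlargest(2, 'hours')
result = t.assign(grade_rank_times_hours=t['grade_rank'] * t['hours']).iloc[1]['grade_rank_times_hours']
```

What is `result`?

drop duplicate major (keep=first):
   grade_rank    term  hours    major
0         277  Spring     23       CS
1          98  Summer      7       EE
2          31    Fall      9     Econ
3          19  Summer     16     Math
6         272    Fall     32  Physics
7         136  Summer     26      Bio
group by term: min(hours), max(grade_rank):
        hours  grade_rank
term                     
Fall        9         272
Spring     23         277
Summer      7         136
take 2 rows with largest hours:
        hours  grade_rank
term                     
Spring     23         277
Fall        9         272
add column grade_rank_times_hours = t['grade_rank'] * t['hours']:
        hours  grade_rank  grade_rank_times_hours
term                                             
Spring     23         277                    6371
Fall        9         272                    2448
So iloc[1]['grade_rank_times_hours'] = 2448.

2448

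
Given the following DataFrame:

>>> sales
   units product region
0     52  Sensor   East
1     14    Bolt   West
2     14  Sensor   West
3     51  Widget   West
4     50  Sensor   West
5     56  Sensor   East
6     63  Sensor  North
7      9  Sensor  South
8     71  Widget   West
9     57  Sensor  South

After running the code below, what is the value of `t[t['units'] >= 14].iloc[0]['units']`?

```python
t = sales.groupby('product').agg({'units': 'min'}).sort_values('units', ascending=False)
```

51

group by product, min of units:
         units
product       
Bolt        14
Sensor       9
Widget      51
sort by units descending:
         units
product       
Widget      51
Bolt        14
Sensor       9
filter rows where units >= 14:
         units
product       
Widget      51
Bolt        14
Finally, value at position 0, column 'units' = 51.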